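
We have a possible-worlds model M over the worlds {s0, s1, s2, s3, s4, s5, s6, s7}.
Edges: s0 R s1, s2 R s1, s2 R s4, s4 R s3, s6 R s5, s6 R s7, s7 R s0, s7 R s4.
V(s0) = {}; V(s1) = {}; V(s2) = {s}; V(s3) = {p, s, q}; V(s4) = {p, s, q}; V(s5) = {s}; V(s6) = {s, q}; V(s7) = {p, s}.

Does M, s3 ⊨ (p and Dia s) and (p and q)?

No

At s3: p and Dia s is false, p and q is true, so (p and Dia s) and (p and q) is false.
  At s3: p is true, Dia s is false, so p and Dia s is false.
    At s3: no accessible worlds, so Dia s is false.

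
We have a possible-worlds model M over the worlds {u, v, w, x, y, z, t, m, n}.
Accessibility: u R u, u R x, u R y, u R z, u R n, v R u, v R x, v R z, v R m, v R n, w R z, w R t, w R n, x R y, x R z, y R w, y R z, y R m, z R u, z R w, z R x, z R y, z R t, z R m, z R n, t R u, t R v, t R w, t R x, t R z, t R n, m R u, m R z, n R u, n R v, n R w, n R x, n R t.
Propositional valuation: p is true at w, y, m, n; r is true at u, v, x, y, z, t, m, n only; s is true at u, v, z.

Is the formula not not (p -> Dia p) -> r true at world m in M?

Yes

Recall that Dia ψ holds at a world iff ψ holds at some accessible world.
At m: not not (p -> Dia p) is false, r is true, so not not (p -> Dia p) -> r is true.
  At m: not (p -> Dia p) is true, so not not (p -> Dia p) is false.
    At m: p -> Dia p is false, so not (p -> Dia p) is true.
      At m: p is true, Dia p is false, so p -> Dia p is false.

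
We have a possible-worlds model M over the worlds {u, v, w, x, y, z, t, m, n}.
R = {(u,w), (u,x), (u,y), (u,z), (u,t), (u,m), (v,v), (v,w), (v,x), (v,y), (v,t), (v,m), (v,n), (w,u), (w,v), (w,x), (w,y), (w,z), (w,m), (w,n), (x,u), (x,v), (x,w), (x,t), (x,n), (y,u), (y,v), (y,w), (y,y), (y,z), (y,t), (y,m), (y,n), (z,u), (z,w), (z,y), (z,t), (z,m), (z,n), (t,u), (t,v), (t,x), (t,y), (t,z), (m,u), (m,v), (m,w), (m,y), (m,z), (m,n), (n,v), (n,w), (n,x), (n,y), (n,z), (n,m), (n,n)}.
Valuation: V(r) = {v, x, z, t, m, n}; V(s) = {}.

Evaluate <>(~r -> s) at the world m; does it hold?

At m: <>(~r -> s) requires ~r -> s at some successor in {u, v, w, y, z, n}.
  ~r -> s holds at v, so <>(~r -> s) is true at m.

Yes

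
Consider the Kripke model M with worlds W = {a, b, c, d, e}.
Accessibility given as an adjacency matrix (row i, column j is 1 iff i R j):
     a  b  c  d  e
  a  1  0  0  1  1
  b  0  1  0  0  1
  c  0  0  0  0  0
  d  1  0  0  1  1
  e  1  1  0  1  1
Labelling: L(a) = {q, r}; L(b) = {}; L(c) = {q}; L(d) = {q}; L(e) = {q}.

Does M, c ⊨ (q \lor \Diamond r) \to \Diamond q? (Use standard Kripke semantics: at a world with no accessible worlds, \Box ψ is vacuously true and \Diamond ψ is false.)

At c: q \lor \Diamond r is true, \Diamond q is false, so (q \lor \Diamond r) \to \Diamond q is false.
  At c: q is true, \Diamond r is false, so q \lor \Diamond r is true.
    At c: no accessible worlds, so \Diamond r is false.
  At c: no accessible worlds, so \Diamond q is false.

No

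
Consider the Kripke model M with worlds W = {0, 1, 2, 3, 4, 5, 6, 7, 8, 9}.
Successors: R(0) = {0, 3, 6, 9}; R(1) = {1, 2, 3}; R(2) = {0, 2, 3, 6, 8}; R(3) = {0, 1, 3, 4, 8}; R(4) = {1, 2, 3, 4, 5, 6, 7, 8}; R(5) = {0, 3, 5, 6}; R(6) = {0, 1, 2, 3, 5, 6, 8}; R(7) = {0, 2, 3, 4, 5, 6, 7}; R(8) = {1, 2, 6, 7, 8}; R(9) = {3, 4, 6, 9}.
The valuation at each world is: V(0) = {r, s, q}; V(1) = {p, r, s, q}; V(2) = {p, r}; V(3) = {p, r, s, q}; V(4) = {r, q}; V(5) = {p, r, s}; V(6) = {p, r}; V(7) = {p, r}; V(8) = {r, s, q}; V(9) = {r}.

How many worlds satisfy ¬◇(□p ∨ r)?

Recall that □ψ holds at a world iff ψ holds at every accessible world, and ◇ψ holds iff ψ holds at some accessible world.
Let φ = ¬◇(□p ∨ r). Evaluate φ at each world:
  0 (successors {0, 3, 6, 9}): φ is false.
  1 (successors {1, 2, 3}): φ is false.
  2 (successors {0, 2, 3, 6, 8}): φ is false.
  3 (successors {0, 1, 3, 4, 8}): φ is false.
  4 (successors {1, 2, 3, 4, 5, 6, 7, 8}): φ is false.
  5 (successors {0, 3, 5, 6}): φ is false.
  6 (successors {0, 1, 2, 3, 5, 6, 8}): φ is false.
  7 (successors {0, 2, 3, 4, 5, 6, 7}): φ is false.
  8 (successors {1, 2, 6, 7, 8}): φ is false.
  9 (successors {3, 4, 6, 9}): φ is false.
For instance, at 1:
  At 1: ◇(□p ∨ r) is true, so ¬◇(□p ∨ r) is false.
    At 1: ◇(□p ∨ r) requires □p ∨ r at some successor in {1, 2, 3}.
      □p ∨ r holds at 1, so ◇(□p ∨ r) is true at 1.
Satisfying worlds: none.

0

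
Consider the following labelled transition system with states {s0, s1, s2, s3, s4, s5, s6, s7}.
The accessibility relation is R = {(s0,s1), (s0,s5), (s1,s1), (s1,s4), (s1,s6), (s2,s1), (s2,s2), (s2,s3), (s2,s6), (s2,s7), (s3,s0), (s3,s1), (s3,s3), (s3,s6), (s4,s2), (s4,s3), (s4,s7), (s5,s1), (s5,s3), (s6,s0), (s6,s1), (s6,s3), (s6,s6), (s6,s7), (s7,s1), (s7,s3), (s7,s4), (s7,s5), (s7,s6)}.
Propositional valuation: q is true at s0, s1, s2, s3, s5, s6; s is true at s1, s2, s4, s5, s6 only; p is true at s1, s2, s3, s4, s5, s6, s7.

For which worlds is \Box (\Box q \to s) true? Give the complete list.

s0, s1

Let φ = \Box (\Box q \to s). Evaluate φ at each world:
  s0 (successors {s1, s5}): φ is true.
  s1 (successors {s1, s4, s6}): φ is true.
  s2 (successors {s1, s2, s3, s6, s7}): φ is false.
  s3 (successors {s0, s1, s3, s6}): φ is false.
  s4 (successors {s2, s3, s7}): φ is false.
  s5 (successors {s1, s3}): φ is false.
  s6 (successors {s0, s1, s3, s6, s7}): φ is false.
  s7 (successors {s1, s3, s4, s5, s6}): φ is false.
For instance, at s5:
  At s5: \Box (\Box q \to s) requires \Box q \to s at every successor {s1, s3}.
    \Box q \to s fails at s3, so \Box (\Box q \to s) is false at s5.
      At s3: \Box q is true, s is false, so \Box q \to s is false.
Satisfying worlds: {s0, s1}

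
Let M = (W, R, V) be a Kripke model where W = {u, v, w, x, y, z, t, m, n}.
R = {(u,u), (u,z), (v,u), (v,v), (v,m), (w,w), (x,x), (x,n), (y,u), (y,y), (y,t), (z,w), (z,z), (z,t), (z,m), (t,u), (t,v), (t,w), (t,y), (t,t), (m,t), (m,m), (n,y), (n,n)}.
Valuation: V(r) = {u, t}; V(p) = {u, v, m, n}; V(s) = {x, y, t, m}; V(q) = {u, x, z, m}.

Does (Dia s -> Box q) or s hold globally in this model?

Let φ = (Dia s -> Box q) or s. Evaluate φ at each world:
  u (successors {u, z}): φ is true.
  v (successors {u, v, m}): φ is false.
  w (successors {w}): φ is true.
  x (successors {x, n}): φ is true.
  y (successors {u, y, t}): φ is true.
  z (successors {w, z, t, m}): φ is false.
  t (successors {u, v, w, y, t}): φ is true.
  m (successors {t, m}): φ is true.
  n (successors {y, n}): φ is false.
Detail at v (counterexample):
  At v: Dia s -> Box q is false, s is false, so (Dia s -> Box q) or s is false.
    At v: Dia s is true, Box q is false, so Dia s -> Box q is false.
      At v: Dia s requires s at some successor in {u, v, m}.
        s holds at m, so Dia s is true at v.
      At v: Box q requires q at every successor {u, v, m}.
        q fails at v, so Box q is false at v.

No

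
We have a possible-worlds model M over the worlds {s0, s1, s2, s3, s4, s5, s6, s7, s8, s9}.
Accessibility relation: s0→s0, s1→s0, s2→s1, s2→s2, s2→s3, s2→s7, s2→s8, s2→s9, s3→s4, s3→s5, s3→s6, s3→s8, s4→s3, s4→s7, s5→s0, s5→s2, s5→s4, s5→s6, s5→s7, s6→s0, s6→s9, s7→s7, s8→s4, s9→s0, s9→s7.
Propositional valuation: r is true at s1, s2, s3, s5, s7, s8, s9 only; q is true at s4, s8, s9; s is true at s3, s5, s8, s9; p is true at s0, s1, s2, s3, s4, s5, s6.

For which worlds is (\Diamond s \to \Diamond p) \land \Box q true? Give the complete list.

Let φ = (\Diamond s \to \Diamond p) \land \Box q. Evaluate φ at each world:
  s0 (successors {s0}): φ is false.
  s1 (successors {s0}): φ is false.
  s2 (successors {s1, s2, s3, s7, s8, s9}): φ is false.
  s3 (successors {s4, s5, s6, s8}): φ is false.
  s4 (successors {s3, s7}): φ is false.
  s5 (successors {s0, s2, s4, s6, s7}): φ is false.
  s6 (successors {s0, s9}): φ is false.
  s7 (successors {s7}): φ is false.
  s8 (successors {s4}): φ is true.
  s9 (successors {s0, s7}): φ is false.
For instance, at s0:
  At s0: \Diamond s \to \Diamond p is true, \Box q is false, so (\Diamond s \to \Diamond p) \land \Box q is false.
    At s0: \Diamond s is false, \Diamond p is true, so \Diamond s \to \Diamond p is true.
      At s0: \Diamond s requires s at some successor in {s0}.
        At s0: s is false.
      So \Diamond s is false at s0.
      At s0: \Diamond p requires p at some successor in {s0}.
        p holds at s0, so \Diamond p is true at s0.
    At s0: \Box q requires q at every successor {s0}.
      q fails at s0, so \Box q is false at s0.
Satisfying worlds: {s8}

s8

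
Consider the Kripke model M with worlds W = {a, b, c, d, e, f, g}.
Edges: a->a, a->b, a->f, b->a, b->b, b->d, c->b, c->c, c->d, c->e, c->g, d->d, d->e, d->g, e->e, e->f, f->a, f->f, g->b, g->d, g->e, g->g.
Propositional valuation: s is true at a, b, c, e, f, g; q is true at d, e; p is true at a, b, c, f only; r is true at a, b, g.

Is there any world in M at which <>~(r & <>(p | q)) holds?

Let φ = <>~(r & <>(p | q)). Evaluate φ at each world:
  a (successors {a, b, f}): φ is true.
  b (successors {a, b, d}): φ is true.
  c (successors {b, c, d, e, g}): φ is true.
  d (successors {d, e, g}): φ is true.
  e (successors {e, f}): φ is true.
  f (successors {a, f}): φ is true.
  g (successors {b, d, e, g}): φ is true.
Detail at a (witness):
  At a: <>~(r & <>(p | q)) requires ~(r & <>(p | q)) at some successor in {a, b, f}.
    ~(r & <>(p | q)) holds at f, so <>~(r & <>(p | q)) is true at a.
      At f: r & <>(p | q) is false, so ~(r & <>(p | q)) is true.

Yes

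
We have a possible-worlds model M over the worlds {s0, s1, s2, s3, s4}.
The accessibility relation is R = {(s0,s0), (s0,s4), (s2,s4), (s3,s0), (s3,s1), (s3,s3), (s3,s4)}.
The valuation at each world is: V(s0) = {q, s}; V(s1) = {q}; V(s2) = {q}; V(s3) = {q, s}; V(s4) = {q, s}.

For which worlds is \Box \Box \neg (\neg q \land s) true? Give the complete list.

s0, s1, s2, s3, s4

Recall that \Box ψ holds at a world iff ψ holds at every accessible world, and \Diamond ψ holds iff ψ holds at some accessible world.
Let φ = \Box \Box \neg (\neg q \land s). Evaluate φ at each world:
  s0 (successors {s0, s4}): φ is true.
  s1 (successors ∅): φ is true.
  s2 (successors {s4}): φ is true.
  s3 (successors {s0, s1, s3, s4}): φ is true.
  s4 (successors ∅): φ is true.
For instance, at s2:
  At s2: \Box \Box \neg (\neg q \land s) requires \Box \neg (\neg q \land s) at every successor {s4}.
      At s4: no accessible worlds, so \Box \neg (\neg q \land s) holds vacuously.
  So \Box \Box \neg (\neg q \land s) is true at s2.
Satisfying worlds: {s0, s1, s2, s3, s4}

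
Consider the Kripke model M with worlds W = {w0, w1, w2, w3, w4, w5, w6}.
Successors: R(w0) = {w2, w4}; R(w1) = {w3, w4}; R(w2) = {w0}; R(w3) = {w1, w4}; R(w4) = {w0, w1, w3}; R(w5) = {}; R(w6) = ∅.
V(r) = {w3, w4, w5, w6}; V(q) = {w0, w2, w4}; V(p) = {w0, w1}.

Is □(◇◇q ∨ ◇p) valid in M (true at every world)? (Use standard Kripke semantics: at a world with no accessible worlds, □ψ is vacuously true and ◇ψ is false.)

Yes

Recall that □ψ holds at a world iff ψ holds at every accessible world, and ◇ψ holds iff ψ holds at some accessible world.
Let φ = □(◇◇q ∨ ◇p). Evaluate φ at each world:
  w0 (successors {w2, w4}): φ is true.
  w1 (successors {w3, w4}): φ is true.
  w2 (successors {w0}): φ is true.
  w3 (successors {w1, w4}): φ is true.
  w4 (successors {w0, w1, w3}): φ is true.
  w5 (successors ∅): φ is true.
  w6 (successors ∅): φ is true.
For instance, at w2:
  At w2: □(◇◇q ∨ ◇p) requires ◇◇q ∨ ◇p at every successor {w0}.
      At w0: ◇◇q is true, ◇p is false, so ◇◇q ∨ ◇p is true.
  So □(◇◇q ∨ ◇p) is true at w2.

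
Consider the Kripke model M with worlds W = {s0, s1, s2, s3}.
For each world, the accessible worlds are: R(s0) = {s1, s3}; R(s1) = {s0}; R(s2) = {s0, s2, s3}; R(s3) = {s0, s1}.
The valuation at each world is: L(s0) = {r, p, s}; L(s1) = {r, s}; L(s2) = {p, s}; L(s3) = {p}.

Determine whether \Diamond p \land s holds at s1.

Yes

At s1: \Diamond p is true, s is true, so \Diamond p \land s is true.
  At s1: \Diamond p requires p at some successor in {s0}.
    p holds at s0, so \Diamond p is true at s1.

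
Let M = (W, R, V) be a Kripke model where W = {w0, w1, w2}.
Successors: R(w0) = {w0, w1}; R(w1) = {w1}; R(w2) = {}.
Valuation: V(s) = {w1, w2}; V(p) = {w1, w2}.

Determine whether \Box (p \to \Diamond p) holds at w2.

Yes

At w2: no accessible worlds, so \Box (p \to \Diamond p) holds vacuously.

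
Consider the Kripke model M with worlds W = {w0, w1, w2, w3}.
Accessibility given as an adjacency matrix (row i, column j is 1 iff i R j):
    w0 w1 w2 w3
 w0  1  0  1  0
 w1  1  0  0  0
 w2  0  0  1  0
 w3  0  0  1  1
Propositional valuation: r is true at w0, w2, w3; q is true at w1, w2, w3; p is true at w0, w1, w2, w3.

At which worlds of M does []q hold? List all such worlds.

Let φ = []q. Evaluate φ at each world:
  w0 (successors {w0, w2}): φ is false.
  w1 (successors {w0}): φ is false.
  w2 (successors {w2}): φ is true.
  w3 (successors {w2, w3}): φ is true.
For instance, at w0:
  At w0: []q requires q at every successor {w0, w2}.
    q fails at w0, so []q is false at w0.
Satisfying worlds: {w2, w3}

w2, w3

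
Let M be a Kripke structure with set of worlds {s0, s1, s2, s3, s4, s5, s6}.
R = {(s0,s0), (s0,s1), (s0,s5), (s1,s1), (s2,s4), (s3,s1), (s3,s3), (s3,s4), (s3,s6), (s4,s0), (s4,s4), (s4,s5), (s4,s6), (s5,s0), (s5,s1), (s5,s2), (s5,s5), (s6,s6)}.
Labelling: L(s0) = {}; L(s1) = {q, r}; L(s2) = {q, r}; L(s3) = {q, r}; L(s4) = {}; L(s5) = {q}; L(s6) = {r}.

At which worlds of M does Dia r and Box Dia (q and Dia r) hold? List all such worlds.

Let φ = Dia r and Box Dia (q and Dia r). Evaluate φ at each world:
  s0 (successors {s0, s1, s5}): φ is true.
  s1 (successors {s1}): φ is true.
  s2 (successors {s4}): φ is false.
  s3 (successors {s1, s3, s4, s6}): φ is false.
  s4 (successors {s0, s4, s5, s6}): φ is false.
  s5 (successors {s0, s1, s2, s5}): φ is false.
  s6 (successors {s6}): φ is false.
For instance, at s3:
  At s3: Dia r is true, Box Dia (q and Dia r) is false, so Dia r and Box Dia (q and Dia r) is false.
    At s3: Dia r requires r at some successor in {s1, s3, s4, s6}.
      r holds at s1, so Dia r is true at s3.
    At s3: Box Dia (q and Dia r) requires Dia (q and Dia r) at every successor {s1, s3, s4, s6}.
      Dia (q and Dia r) fails at s6, so Box Dia (q and Dia r) is false at s3.
Satisfying worlds: {s0, s1}

s0, s1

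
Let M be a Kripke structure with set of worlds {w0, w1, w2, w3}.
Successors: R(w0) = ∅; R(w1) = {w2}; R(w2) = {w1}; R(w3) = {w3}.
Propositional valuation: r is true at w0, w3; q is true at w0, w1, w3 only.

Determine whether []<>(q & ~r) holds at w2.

No

At w2: []<>(q & ~r) requires <>(q & ~r) at every successor {w1}.
  <>(q & ~r) fails at w1, so []<>(q & ~r) is false at w2.
    At w1: <>(q & ~r) requires q & ~r at some successor in {w2}.
      At w2: q & ~r is false.
    So <>(q & ~r) is false at w1.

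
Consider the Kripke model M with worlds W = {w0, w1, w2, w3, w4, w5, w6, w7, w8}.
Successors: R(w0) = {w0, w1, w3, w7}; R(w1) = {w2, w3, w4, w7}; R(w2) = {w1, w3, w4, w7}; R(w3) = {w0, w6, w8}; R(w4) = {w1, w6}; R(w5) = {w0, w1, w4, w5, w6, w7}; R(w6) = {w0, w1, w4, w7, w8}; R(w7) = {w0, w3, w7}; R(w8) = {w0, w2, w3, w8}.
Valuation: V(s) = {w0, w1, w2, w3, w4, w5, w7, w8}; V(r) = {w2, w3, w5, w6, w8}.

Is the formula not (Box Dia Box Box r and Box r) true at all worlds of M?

Recall that Box ψ holds at a world iff ψ holds at every accessible world, and Dia ψ holds iff ψ holds at some accessible world.
Let φ = not (Box Dia Box Box r and Box r). Evaluate φ at each world:
  w0 (successors {w0, w1, w3, w7}): φ is true.
  w1 (successors {w2, w3, w4, w7}): φ is true.
  w2 (successors {w1, w3, w4, w7}): φ is true.
  w3 (successors {w0, w6, w8}): φ is true.
  w4 (successors {w1, w6}): φ is true.
  w5 (successors {w0, w1, w4, w5, w6, w7}): φ is true.
  w6 (successors {w0, w1, w4, w7, w8}): φ is true.
  w7 (successors {w0, w3, w7}): φ is true.
  w8 (successors {w0, w2, w3, w8}): φ is true.
For instance, at w7:
  At w7: Box Dia Box Box r and Box r is false, so not (Box Dia Box Box r and Box r) is true.
    At w7: Box Dia Box Box r is false, Box r is false, so Box Dia Box Box r and Box r is false.
      At w7: Box Dia Box Box r requires Dia Box Box r at every successor {w0, w3, w7}.
        Dia Box Box r fails at w0, so Box Dia Box Box r is false at w7.
      At w7: Box r requires r at every successor {w0, w3, w7}.
        r fails at w0, so Box r is false at w7.

Yes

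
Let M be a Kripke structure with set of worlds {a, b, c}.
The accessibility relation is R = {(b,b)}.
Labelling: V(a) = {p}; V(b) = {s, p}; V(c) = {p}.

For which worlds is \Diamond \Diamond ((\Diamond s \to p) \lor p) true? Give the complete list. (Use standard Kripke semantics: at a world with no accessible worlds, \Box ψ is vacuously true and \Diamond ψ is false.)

b

Let φ = \Diamond \Diamond ((\Diamond s \to p) \lor p). Evaluate φ at each world:
  a (successors ∅): φ is false.
  b (successors {b}): φ is true.
  c (successors ∅): φ is false.
For instance, at b:
  At b: \Diamond \Diamond ((\Diamond s \to p) \lor p) requires \Diamond ((\Diamond s \to p) \lor p) at some successor in {b}.
    \Diamond ((\Diamond s \to p) \lor p) holds at b, so \Diamond \Diamond ((\Diamond s \to p) \lor p) is true at b.
      At b: \Diamond ((\Diamond s \to p) \lor p) requires (\Diamond s \to p) \lor p at some successor in {b}.
        (\Diamond s \to p) \lor p holds at b, so \Diamond ((\Diamond s \to p) \lor p) is true at b.
Satisfying worlds: {b}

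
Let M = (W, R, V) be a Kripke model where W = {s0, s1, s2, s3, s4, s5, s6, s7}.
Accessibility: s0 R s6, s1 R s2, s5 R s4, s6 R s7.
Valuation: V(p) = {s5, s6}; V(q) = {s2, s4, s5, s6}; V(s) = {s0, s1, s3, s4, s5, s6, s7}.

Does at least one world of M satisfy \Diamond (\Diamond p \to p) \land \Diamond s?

Let φ = \Diamond (\Diamond p \to p) \land \Diamond s. Evaluate φ at each world:
  s0 (successors {s6}): φ is true.
  s1 (successors {s2}): φ is false.
  s2 (successors ∅): φ is false.
  s3 (successors ∅): φ is false.
  s4 (successors ∅): φ is false.
  s5 (successors {s4}): φ is true.
  s6 (successors {s7}): φ is true.
  s7 (successors ∅): φ is false.
Detail at s0 (witness):
  At s0: \Diamond (\Diamond p \to p) is true, \Diamond s is true, so \Diamond (\Diamond p \to p) \land \Diamond s is true.
    At s0: \Diamond (\Diamond p \to p) requires \Diamond p \to p at some successor in {s6}.
      \Diamond p \to p holds at s6, so \Diamond (\Diamond p \to p) is true at s0.
    At s0: \Diamond s requires s at some successor in {s6}.
      s holds at s6, so \Diamond s is true at s0.

Yes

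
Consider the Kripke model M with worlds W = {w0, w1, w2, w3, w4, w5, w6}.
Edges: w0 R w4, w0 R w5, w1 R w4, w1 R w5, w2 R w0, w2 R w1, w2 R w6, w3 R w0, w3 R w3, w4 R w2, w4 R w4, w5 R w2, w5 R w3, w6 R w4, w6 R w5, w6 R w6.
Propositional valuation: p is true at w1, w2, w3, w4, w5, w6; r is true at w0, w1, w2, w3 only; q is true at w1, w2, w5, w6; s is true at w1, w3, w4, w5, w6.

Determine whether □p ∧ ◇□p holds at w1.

Recall that □ψ holds at a world iff ψ holds at every accessible world, and ◇ψ holds iff ψ holds at some accessible world.
At w1: □p is true, ◇□p is true, so □p ∧ ◇□p is true.
  At w1: □p requires p at every successor {w4, w5}.
    At w4: p is true.
    At w5: p is true.
  So □p is true at w1.
  At w1: ◇□p requires □p at some successor in {w4, w5}.
    □p holds at w4, so ◇□p is true at w1.
      At w4: □p requires p at every successor {w2, w4}.
        At w2: p is true.
        At w4: p is true.
      So □p is true at w4.

Yes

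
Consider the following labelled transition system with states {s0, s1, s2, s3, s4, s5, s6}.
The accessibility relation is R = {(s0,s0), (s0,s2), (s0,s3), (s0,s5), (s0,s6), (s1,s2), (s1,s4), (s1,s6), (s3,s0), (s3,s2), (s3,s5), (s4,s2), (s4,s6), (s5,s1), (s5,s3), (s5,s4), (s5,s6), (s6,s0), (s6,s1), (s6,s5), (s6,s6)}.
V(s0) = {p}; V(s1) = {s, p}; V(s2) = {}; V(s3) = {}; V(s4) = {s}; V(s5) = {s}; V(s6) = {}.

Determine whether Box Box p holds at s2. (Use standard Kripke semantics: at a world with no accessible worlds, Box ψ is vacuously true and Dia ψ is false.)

At s2: no accessible worlds, so Box Box p holds vacuously.

Yes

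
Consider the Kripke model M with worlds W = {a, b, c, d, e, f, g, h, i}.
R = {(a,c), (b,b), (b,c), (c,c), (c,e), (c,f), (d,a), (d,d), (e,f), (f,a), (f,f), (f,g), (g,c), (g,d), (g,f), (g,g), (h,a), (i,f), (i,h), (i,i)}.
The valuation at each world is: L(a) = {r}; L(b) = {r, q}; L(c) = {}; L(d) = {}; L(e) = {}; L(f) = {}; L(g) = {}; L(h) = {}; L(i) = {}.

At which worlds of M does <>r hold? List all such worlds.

b, d, f, h

Recall that <>ψ holds at a world iff ψ holds at some accessible world.
Let φ = <>r. Evaluate φ at each world:
  a (successors {c}): φ is false.
  b (successors {b, c}): φ is true.
  c (successors {c, e, f}): φ is false.
  d (successors {a, d}): φ is true.
  e (successors {f}): φ is false.
  f (successors {a, f, g}): φ is true.
  g (successors {c, d, f, g}): φ is false.
  h (successors {a}): φ is true.
  i (successors {f, h, i}): φ is false.
For instance, at b:
  At b: <>r requires r at some successor in {b, c}.
    r holds at b, so <>r is true at b.
Satisfying worlds: {b, d, f, h}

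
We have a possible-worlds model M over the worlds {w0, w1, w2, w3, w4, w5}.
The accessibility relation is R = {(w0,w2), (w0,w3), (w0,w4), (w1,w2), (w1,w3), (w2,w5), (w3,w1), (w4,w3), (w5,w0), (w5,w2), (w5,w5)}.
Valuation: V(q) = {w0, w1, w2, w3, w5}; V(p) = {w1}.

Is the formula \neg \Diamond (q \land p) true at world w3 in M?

No

At w3: \Diamond (q \land p) is true, so \neg \Diamond (q \land p) is false.
  At w3: \Diamond (q \land p) requires q \land p at some successor in {w1}.
    q \land p holds at w1, so \Diamond (q \land p) is true at w3.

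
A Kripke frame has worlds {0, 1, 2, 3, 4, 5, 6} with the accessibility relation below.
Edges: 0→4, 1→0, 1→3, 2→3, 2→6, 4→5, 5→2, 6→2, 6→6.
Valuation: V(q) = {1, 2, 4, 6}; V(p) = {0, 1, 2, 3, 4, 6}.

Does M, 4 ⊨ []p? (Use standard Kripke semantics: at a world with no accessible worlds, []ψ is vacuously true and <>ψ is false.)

Recall that []ψ holds at a world iff ψ holds at every accessible world, and <>ψ holds iff ψ holds at some accessible world.
At 4: []p requires p at every successor {5}.
  p fails at 5, so []p is false at 4.

No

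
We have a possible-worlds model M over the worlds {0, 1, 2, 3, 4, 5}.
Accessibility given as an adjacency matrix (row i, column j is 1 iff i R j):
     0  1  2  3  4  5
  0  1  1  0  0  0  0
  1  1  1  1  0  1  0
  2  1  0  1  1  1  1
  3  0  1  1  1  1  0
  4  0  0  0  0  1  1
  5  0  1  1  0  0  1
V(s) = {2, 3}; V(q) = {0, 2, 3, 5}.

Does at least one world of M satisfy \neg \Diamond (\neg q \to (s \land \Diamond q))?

No

Let φ = \neg \Diamond (\neg q \to (s \land \Diamond q)). Evaluate φ at each world:
  0 (successors {0, 1}): φ is false.
  1 (successors {0, 1, 2, 4}): φ is false.
  2 (successors {0, 2, 3, 4, 5}): φ is false.
  3 (successors {1, 2, 3, 4}): φ is false.
  4 (successors {4, 5}): φ is false.
  5 (successors {1, 2, 5}): φ is false.
For instance, at 0:
  At 0: \Diamond (\neg q \to (s \land \Diamond q)) is true, so \neg \Diamond (\neg q \to (s \land \Diamond q)) is false.
    At 0: \Diamond (\neg q \to (s \land \Diamond q)) requires \neg q \to (s \land \Diamond q) at some successor in {0, 1}.
      \neg q \to (s \land \Diamond q) holds at 0, so \Diamond (\neg q \to (s \land \Diamond q)) is true at 0.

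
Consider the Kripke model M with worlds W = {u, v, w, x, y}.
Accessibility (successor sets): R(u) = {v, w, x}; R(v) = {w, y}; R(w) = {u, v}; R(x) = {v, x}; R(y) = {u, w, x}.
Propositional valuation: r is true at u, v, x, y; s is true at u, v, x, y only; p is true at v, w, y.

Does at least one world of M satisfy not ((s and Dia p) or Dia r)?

Recall that Dia ψ holds at a world iff ψ holds at some accessible world.
Let φ = not ((s and Dia p) or Dia r). Evaluate φ at each world:
  u (successors {v, w, x}): φ is false.
  v (successors {w, y}): φ is false.
  w (successors {u, v}): φ is false.
  x (successors {v, x}): φ is false.
  y (successors {u, w, x}): φ is false.
For instance, at x:
  At x: (s and Dia p) or Dia r is true, so not ((s and Dia p) or Dia r) is false.
    At x: s and Dia p is true, Dia r is true, so (s and Dia p) or Dia r is true.
      At x: s is true, Dia p is true, so s and Dia p is true.
      At x: Dia r requires r at some successor in {v, x}.
        r holds at v, so Dia r is true at x.

No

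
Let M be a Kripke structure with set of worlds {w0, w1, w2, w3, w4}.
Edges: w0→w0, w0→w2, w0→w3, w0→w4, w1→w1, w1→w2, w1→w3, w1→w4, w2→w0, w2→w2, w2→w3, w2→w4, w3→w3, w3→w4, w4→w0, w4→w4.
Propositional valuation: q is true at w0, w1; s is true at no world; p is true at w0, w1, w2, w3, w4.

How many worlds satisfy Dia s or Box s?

Let φ = Dia s or Box s. Evaluate φ at each world:
  w0 (successors {w0, w2, w3, w4}): φ is false.
  w1 (successors {w1, w2, w3, w4}): φ is false.
  w2 (successors {w0, w2, w3, w4}): φ is false.
  w3 (successors {w3, w4}): φ is false.
  w4 (successors {w0, w4}): φ is false.
For instance, at w1:
  At w1: Dia s is false, Box s is false, so Dia s or Box s is false.
    At w1: Dia s requires s at some successor in {w1, w2, w3, w4}.
      At w1: s is false.
      At w2: s is false.
      At w3: s is false.
      At w4: s is false.
    So Dia s is false at w1.
    At w1: Box s requires s at every successor {w1, w2, w3, w4}.
      s fails at w1, so Box s is false at w1.
Satisfying worlds: none.

0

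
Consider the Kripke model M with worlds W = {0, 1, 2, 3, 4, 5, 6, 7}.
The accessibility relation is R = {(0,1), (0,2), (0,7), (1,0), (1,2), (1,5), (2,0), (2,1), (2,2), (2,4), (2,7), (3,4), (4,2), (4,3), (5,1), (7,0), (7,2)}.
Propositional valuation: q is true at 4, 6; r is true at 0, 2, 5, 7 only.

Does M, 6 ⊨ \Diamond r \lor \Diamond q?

At 6: \Diamond r is false, \Diamond q is false, so \Diamond r \lor \Diamond q is false.
  At 6: no accessible worlds, so \Diamond r is false.
  At 6: no accessible worlds, so \Diamond q is false.

No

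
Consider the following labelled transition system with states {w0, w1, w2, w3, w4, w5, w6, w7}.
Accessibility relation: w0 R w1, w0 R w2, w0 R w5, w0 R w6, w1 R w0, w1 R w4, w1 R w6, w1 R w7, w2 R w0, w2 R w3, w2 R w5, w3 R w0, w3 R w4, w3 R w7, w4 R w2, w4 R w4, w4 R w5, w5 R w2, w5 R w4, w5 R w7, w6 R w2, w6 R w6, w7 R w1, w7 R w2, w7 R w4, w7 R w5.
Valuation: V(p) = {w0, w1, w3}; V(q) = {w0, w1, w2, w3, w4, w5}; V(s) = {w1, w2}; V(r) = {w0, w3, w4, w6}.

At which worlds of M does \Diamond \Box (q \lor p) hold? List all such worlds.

w0, w1, w3, w4, w5, w6, w7

Recall that \Box ψ holds at a world iff ψ holds at every accessible world, and \Diamond ψ holds iff ψ holds at some accessible world.
Let φ = \Diamond \Box (q \lor p). Evaluate φ at each world:
  w0 (successors {w1, w2, w5, w6}): φ is true.
  w1 (successors {w0, w4, w6, w7}): φ is true.
  w2 (successors {w0, w3, w5}): φ is false.
  w3 (successors {w0, w4, w7}): φ is true.
  w4 (successors {w2, w4, w5}): φ is true.
  w5 (successors {w2, w4, w7}): φ is true.
  w6 (successors {w2, w6}): φ is true.
  w7 (successors {w1, w2, w4, w5}): φ is true.
For instance, at w3:
  At w3: \Diamond \Box (q \lor p) requires \Box (q \lor p) at some successor in {w0, w4, w7}.
    \Box (q \lor p) holds at w4, so \Diamond \Box (q \lor p) is true at w3.
      At w4: \Box (q \lor p) requires q \lor p at every successor {w2, w4, w5}.
        At w2: q \lor p is true.
        At w4: q \lor p is true.
        At w5: q \lor p is true.
      So \Box (q \lor p) is true at w4.
Satisfying worlds: {w0, w1, w3, w4, w5, w6, w7}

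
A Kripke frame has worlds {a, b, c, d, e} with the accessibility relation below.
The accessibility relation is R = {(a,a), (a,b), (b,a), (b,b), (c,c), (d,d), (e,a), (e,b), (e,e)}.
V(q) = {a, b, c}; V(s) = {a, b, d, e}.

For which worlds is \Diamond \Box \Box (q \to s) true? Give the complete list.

Recall that \Box ψ holds at a world iff ψ holds at every accessible world, and \Diamond ψ holds iff ψ holds at some accessible world.
Let φ = \Diamond \Box \Box (q \to s). Evaluate φ at each world:
  a (successors {a, b}): φ is true.
  b (successors {a, b}): φ is true.
  c (successors {c}): φ is false.
  d (successors {d}): φ is true.
  e (successors {a, b, e}): φ is true.
For instance, at c:
  At c: \Diamond \Box \Box (q \to s) requires \Box \Box (q \to s) at some successor in {c}.
    At c: \Box \Box (q \to s) is false.
  So \Diamond \Box \Box (q \to s) is false at c.
Satisfying worlds: {a, b, d, e}

a, b, d, e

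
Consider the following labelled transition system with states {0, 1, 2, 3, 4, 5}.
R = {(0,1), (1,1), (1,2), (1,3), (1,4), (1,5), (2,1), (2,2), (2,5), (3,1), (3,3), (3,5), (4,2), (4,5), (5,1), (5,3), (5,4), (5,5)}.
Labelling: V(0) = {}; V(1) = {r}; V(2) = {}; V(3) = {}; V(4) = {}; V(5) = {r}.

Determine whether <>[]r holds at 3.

No

At 3: <>[]r requires []r at some successor in {1, 3, 5}.
  At 1: []r is false.
  At 3: []r is false.
  At 5: []r is false.
So <>[]r is false at 3.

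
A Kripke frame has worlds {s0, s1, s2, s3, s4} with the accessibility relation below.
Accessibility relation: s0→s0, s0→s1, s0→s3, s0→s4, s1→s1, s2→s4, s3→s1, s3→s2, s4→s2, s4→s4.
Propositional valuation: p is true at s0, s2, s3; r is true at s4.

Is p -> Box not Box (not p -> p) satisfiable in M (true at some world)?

Yes

Recall that Box ψ holds at a world iff ψ holds at every accessible world, and Dia ψ holds iff ψ holds at some accessible world.
Let φ = p -> Box not Box (not p -> p). Evaluate φ at each world:
  s0 (successors {s0, s1, s3, s4}): φ is true.
  s1 (successors {s1}): φ is true.
  s2 (successors {s4}): φ is true.
  s3 (successors {s1, s2}): φ is true.
  s4 (successors {s2, s4}): φ is true.
Detail at s0 (witness):
  At s0: p is true, Box not Box (not p -> p) is true, so p -> Box not Box (not p -> p) is true.
    At s0: Box not Box (not p -> p) requires not Box (not p -> p) at every successor {s0, s1, s3, s4}.
      At s0: not Box (not p -> p) is true.
      At s1: not Box (not p -> p) is true.
      At s3: not Box (not p -> p) is true.
      At s4: not Box (not p -> p) is true.
    So Box not Box (not p -> p) is true at s0.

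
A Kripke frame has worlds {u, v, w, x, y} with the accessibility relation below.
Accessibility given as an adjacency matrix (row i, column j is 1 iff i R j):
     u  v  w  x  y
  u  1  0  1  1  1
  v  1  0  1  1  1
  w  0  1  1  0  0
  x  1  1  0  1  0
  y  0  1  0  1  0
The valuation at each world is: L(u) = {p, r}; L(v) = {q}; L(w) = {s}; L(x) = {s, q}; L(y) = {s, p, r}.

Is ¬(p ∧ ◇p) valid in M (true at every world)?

Let φ = ¬(p ∧ ◇p). Evaluate φ at each world:
  u (successors {u, w, x, y}): φ is false.
  v (successors {u, w, x, y}): φ is true.
  w (successors {v, w}): φ is true.
  x (successors {u, v, x}): φ is true.
  y (successors {v, x}): φ is true.
Detail at u (counterexample):
  At u: p ∧ ◇p is true, so ¬(p ∧ ◇p) is false.
    At u: p is true, ◇p is true, so p ∧ ◇p is true.
      At u: ◇p requires p at some successor in {u, w, x, y}.
        p holds at u, so ◇p is true at u.

No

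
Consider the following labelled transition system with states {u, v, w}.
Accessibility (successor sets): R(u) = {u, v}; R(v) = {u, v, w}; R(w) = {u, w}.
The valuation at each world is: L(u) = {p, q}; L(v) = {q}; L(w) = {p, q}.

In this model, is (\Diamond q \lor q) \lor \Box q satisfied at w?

Yes

At w: \Diamond q \lor q is true, \Box q is true, so (\Diamond q \lor q) \lor \Box q is true.
  At w: \Diamond q is true, q is true, so \Diamond q \lor q is true.
    At w: \Diamond q requires q at some successor in {u, w}.
      q holds at u, so \Diamond q is true at w.
  At w: \Box q requires q at every successor {u, w}.
    At u: q is true.
    At w: q is true.
  So \Box q is true at w.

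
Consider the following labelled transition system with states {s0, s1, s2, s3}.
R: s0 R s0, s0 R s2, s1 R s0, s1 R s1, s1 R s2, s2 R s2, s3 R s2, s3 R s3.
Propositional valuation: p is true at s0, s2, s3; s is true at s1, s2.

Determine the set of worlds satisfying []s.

Recall that []ψ holds at a world iff ψ holds at every accessible world, and <>ψ holds iff ψ holds at some accessible world.
Let φ = []s. Evaluate φ at each world:
  s0 (successors {s0, s2}): φ is false.
  s1 (successors {s0, s1, s2}): φ is false.
  s2 (successors {s2}): φ is true.
  s3 (successors {s2, s3}): φ is false.
For instance, at s1:
  At s1: []s requires s at every successor {s0, s1, s2}.
    s fails at s0, so []s is false at s1.
Satisfying worlds: {s2}

s2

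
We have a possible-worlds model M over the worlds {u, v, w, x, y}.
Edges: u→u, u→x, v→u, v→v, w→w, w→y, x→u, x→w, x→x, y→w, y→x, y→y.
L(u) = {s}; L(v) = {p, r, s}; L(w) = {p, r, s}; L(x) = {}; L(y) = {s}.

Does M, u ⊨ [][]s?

No

Recall that []ψ holds at a world iff ψ holds at every accessible world, and <>ψ holds iff ψ holds at some accessible world.
At u: [][]s requires []s at every successor {u, x}.
  []s fails at u, so [][]s is false at u.
    At u: []s requires s at every successor {u, x}.
      s fails at x, so []s is false at u.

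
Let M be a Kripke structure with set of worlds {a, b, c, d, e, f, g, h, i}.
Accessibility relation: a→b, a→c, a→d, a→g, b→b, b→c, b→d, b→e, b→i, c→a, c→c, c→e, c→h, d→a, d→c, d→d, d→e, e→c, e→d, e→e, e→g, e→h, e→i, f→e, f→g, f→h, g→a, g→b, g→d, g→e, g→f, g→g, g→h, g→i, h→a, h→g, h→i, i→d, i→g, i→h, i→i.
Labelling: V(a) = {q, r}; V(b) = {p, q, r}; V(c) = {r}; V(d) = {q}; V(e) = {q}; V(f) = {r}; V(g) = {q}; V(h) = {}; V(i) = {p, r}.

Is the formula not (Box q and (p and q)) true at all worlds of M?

Let φ = not (Box q and (p and q)). Evaluate φ at each world:
  a (successors {b, c, d, g}): φ is true.
  b (successors {b, c, d, e, i}): φ is true.
  c (successors {a, c, e, h}): φ is true.
  d (successors {a, c, d, e}): φ is true.
  e (successors {c, d, e, g, h, i}): φ is true.
  f (successors {e, g, h}): φ is true.
  g (successors {a, b, d, e, f, g, h, i}): φ is true.
  h (successors {a, g, i}): φ is true.
  i (successors {d, g, h, i}): φ is true.
For instance, at i:
  At i: Box q and (p and q) is false, so not (Box q and (p and q)) is true.
    At i: Box q is false, p and q is false, so Box q and (p and q) is false.
      At i: Box q requires q at every successor {d, g, h, i}.
        q fails at h, so Box q is false at i.

Yes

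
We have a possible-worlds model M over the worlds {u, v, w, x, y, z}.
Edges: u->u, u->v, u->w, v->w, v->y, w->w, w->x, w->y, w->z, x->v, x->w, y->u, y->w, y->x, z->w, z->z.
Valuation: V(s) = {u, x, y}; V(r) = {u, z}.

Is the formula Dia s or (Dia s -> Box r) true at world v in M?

At v: Dia s is true, Dia s -> Box r is false, so Dia s or (Dia s -> Box r) is true.
  At v: Dia s requires s at some successor in {w, y}.
    s holds at y, so Dia s is true at v.
  At v: Dia s is true, Box r is false, so Dia s -> Box r is false.
    At v: Dia s requires s at some successor in {w, y}.
      s holds at y, so Dia s is true at v.
    At v: Box r requires r at every successor {w, y}.
      r fails at w, so Box r is false at v.

Yes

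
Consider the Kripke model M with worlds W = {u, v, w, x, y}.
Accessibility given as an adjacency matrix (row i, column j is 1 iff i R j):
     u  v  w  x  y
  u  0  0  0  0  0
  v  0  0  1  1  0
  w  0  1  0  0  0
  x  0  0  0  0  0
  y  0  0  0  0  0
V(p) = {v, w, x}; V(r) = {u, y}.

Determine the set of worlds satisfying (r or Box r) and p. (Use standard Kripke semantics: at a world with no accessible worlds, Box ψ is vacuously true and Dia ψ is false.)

Let φ = (r or Box r) and p. Evaluate φ at each world:
  u (successors ∅): φ is false.
  v (successors {w, x}): φ is false.
  w (successors {v}): φ is false.
  x (successors ∅): φ is true.
  y (successors ∅): φ is false.
For instance, at w:
  At w: r or Box r is false, p is true, so (r or Box r) and p is false.
    At w: r is false, Box r is false, so r or Box r is false.
      At w: Box r requires r at every successor {v}.
        r fails at v, so Box r is false at w.
Satisfying worlds: {x}

x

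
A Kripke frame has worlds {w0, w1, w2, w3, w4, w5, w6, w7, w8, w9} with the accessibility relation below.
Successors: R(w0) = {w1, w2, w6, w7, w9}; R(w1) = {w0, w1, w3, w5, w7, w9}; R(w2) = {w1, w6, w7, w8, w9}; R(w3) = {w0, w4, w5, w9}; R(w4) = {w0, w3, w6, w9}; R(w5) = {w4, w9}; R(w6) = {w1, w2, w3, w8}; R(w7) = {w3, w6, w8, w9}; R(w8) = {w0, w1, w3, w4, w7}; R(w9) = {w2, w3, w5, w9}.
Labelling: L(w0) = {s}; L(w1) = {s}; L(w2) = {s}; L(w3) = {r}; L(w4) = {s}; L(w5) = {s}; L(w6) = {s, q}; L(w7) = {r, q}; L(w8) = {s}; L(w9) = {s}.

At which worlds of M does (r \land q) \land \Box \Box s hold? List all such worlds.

none

Recall that \Box ψ holds at a world iff ψ holds at every accessible world, and \Diamond ψ holds iff ψ holds at some accessible world.
Let φ = (r \land q) \land \Box \Box s. Evaluate φ at each world:
  w0 (successors {w1, w2, w6, w7, w9}): φ is false.
  w1 (successors {w0, w1, w3, w5, w7, w9}): φ is false.
  w2 (successors {w1, w6, w7, w8, w9}): φ is false.
  w3 (successors {w0, w4, w5, w9}): φ is false.
  w4 (successors {w0, w3, w6, w9}): φ is false.
  w5 (successors {w4, w9}): φ is false.
  w6 (successors {w1, w2, w3, w8}): φ is false.
  w7 (successors {w3, w6, w8, w9}): φ is false.
  w8 (successors {w0, w1, w3, w4, w7}): φ is false.
  w9 (successors {w2, w3, w5, w9}): φ is false.
For instance, at w1:
  At w1: r \land q is false, \Box \Box s is false, so (r \land q) \land \Box \Box s is false.
    At w1: \Box \Box s requires \Box s at every successor {w0, w1, w3, w5, w7, w9}.
      \Box s fails at w0, so \Box \Box s is false at w1.
Satisfying worlds: none.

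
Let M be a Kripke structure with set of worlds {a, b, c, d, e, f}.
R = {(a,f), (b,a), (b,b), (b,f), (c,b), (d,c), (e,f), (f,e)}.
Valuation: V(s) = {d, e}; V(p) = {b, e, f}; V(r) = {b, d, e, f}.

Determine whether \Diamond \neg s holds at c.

Yes

Recall that \Diamond ψ holds at a world iff ψ holds at some accessible world.
At c: \Diamond \neg s requires \neg s at some successor in {b}.
  \neg s holds at b, so \Diamond \neg s is true at c.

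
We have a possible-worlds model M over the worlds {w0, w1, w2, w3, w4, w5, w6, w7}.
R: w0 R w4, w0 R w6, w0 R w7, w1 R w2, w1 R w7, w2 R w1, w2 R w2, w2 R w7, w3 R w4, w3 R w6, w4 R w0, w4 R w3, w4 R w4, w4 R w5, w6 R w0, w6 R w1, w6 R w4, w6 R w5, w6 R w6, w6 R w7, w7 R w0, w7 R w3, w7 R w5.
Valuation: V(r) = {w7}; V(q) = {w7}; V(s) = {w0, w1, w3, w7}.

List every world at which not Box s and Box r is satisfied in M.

Let φ = not Box s and Box r. Evaluate φ at each world:
  w0 (successors {w4, w6, w7}): φ is false.
  w1 (successors {w2, w7}): φ is false.
  w2 (successors {w1, w2, w7}): φ is false.
  w3 (successors {w4, w6}): φ is false.
  w4 (successors {w0, w3, w4, w5}): φ is false.
  w5 (successors ∅): φ is false.
  w6 (successors {w0, w1, w4, w5, w6, w7}): φ is false.
  w7 (successors {w0, w3, w5}): φ is false.
For instance, at w7:
  At w7: not Box s is true, Box r is false, so not Box s and Box r is false.
    At w7: Box s is false, so not Box s is true.
      At w7: Box s requires s at every successor {w0, w3, w5}.
        s fails at w5, so Box s is false at w7.
    At w7: Box r requires r at every successor {w0, w3, w5}.
      r fails at w0, so Box r is false at w7.
Satisfying worlds: none.

none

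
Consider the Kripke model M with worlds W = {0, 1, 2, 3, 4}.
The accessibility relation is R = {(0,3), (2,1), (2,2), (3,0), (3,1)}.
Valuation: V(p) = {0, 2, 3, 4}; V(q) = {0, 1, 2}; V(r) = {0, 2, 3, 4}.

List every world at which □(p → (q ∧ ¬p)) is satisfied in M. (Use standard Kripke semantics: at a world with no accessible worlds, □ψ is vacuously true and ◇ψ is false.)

1, 4

Recall that □ψ holds at a world iff ψ holds at every accessible world, and ◇ψ holds iff ψ holds at some accessible world.
Let φ = □(p → (q ∧ ¬p)). Evaluate φ at each world:
  0 (successors {3}): φ is false.
  1 (successors ∅): φ is true.
  2 (successors {1, 2}): φ is false.
  3 (successors {0, 1}): φ is false.
  4 (successors ∅): φ is true.
For instance, at 3:
  At 3: □(p → (q ∧ ¬p)) requires p → (q ∧ ¬p) at every successor {0, 1}.
    p → (q ∧ ¬p) fails at 0, so □(p → (q ∧ ¬p)) is false at 3.
Satisfying worlds: {1, 4}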